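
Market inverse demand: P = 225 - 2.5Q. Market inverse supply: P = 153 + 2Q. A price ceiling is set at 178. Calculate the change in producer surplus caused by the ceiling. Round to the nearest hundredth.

-99.75

Without the control, 225 - 2.5Q = 153 + 2Q so Q* = 16 and P* = 185.
At P = 178, sellers supply (178 - 153)/2 = 12.5 while buyers want more, so the quantity traded is 12.5 at price 178.
PS goes from (1/2)(16)(32) = 256 to 156.25 (computed as (178 - 153)(12.5) - (1/2)(2)(12.5)^2), a change of -99.75.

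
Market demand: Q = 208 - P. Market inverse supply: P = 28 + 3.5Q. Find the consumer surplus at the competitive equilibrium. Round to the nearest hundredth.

800.00

Rewriting demand in inverse form: P = 208 - Q.
Setting demand equal to supply, 180 = 4.5Q, so Q* = 40 and P* = 168.
Consumer surplus is the triangle under demand above P*: (1/2)(40)(208 - 168) = (1/2)(40)(40) = 800.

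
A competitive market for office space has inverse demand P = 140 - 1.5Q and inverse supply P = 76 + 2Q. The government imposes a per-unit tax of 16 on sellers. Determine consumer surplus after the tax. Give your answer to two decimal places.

Pre-tax equilibrium: 140 - 1.5Q = 76 + 2Q gives Q* = 18.2857, P* = 112.5714.
With the tax, sellers need 16 more per unit: 140 - 1.5Q = 76 + 2Q + 16, so Q_t = 13.7143. Buyers pay P_b = 119.4286; sellers receive P_s = P_b - 16 = 103.4286.
Consumer surplus is the triangle under demand above P_b: (1/2)(13.7143)(140 - 119.4286) = 141.0612.

141.06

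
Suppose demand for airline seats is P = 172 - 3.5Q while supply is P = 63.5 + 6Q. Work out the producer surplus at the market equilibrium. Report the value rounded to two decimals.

Setting demand equal to supply, 108.5 = 9.5Q, so Q* = 11.4211 and P* = 132.0263.
Producer surplus is the triangle above supply below P*: (1/2)(11.4211)(132.0263 - 63.5) = (1/2)(11.4211)(68.5263) = 391.3213.

391.32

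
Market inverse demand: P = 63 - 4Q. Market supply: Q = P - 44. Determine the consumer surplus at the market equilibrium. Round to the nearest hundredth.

Rewriting supply in inverse form: P = 44 + Q.
Setting demand equal to supply, 19 = 5Q, so Q* = 3.8 and P* = 47.8.
CS is the area between the demand curve and P* from 0 to Q*: (1/2)(3.8)(15.2) = 28.88.

28.88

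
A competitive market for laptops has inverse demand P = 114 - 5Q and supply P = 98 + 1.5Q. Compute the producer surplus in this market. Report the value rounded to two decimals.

4.54

Set 114 - 5Q = 98 + 1.5Q, which gives 16 = 6.5Q, so Q* = 2.4615 and P* = 114 - 5(2.4615) = 101.6923.
Producer surplus is the triangle above supply below P*: (1/2)(2.4615)(101.6923 - 98) = (1/2)(2.4615)(3.6923) = 4.5444.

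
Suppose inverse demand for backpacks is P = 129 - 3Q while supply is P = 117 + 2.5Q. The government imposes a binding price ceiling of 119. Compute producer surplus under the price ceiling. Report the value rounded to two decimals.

Without the control, 129 - 3Q = 117 + 2.5Q so Q* = 2.1818 and P* = 122.4545.
At the ceiling price 119, quantity supplied is (119 - 117)/2.5 = 0.8; supply is the short side, so Q = 0.8 trades at P = 119.
PS is the triangle above supply below 119: (1/2)(0.8)(119 - 117) = 0.8.

0.80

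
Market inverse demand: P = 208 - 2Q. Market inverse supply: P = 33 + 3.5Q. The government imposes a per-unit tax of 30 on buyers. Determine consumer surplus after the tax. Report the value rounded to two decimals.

Without the tax, 208 - 2Q = 33 + 3.5Q so Q* = 31.8182 and P* = 144.3636.
With the tax, buyers' net willingness to pay falls by 30: (208 - 30) - 2Q = 33 + 3.5Q, so Q_t = 26.3636. Buyers pay P_b = 155.2727; sellers receive P_s = P_b - 30 = 125.2727.
CS = (1/2)(Q_t)(208 - P_b) = (1/2)(26.3636)(52.7273) = 695.0413.

695.04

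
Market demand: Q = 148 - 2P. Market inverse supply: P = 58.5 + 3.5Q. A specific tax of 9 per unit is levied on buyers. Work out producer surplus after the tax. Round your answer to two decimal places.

4.62

Rewriting demand in inverse form: P = 74 - 0.5Q.
Pre-tax equilibrium: 74 - 0.5Q = 58.5 + 3.5Q gives Q* = 3.875, P* = 72.0625.
With the tax, buyers' net willingness to pay falls by 9: (74 - 9) - 0.5Q = 58.5 + 3.5Q, so Q_t = 1.625. Buyers pay P_b = 73.1875; sellers receive P_s = P_b - 9 = 64.1875.
PS = (1/2)(Q_t)(P_s - 58.5) = (1/2)(1.625)(5.6875) = 4.6211.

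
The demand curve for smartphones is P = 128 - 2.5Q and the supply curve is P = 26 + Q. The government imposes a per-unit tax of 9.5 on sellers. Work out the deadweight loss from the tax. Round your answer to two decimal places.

12.89

Without the tax, 128 - 2.5Q = 26 + Q so Q* = 29.1429 and P* = 55.1429.
With the tax, sellers need 9.5 more per unit: 128 - 2.5Q = 26 + Q + 9.5, so Q_t = 26.4286. Buyers pay P_b = 61.9286; sellers receive P_s = P_b - 9.5 = 52.4286.
The welfare triangle lost has base Q* - Q_t = 2.7143 and height t = 9.5, so DWL = (1/2)(2.7143)(9.5) = 12.8929.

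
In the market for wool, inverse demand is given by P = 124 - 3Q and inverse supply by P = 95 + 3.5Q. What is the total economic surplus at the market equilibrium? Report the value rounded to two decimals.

Equilibrium: 124 - 3Q = 95 + 3.5Q, so Q* = 4.4615 and P* = 110.6154.
Total surplus is the full triangle between the curves from 0 to Q*: (1/2)(4.4615)(124 - 95) = 64.6923.

64.69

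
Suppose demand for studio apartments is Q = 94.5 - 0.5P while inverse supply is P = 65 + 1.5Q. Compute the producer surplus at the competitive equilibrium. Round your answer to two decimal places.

Rewriting demand in inverse form: P = 189 - 2Q.
Set 189 - 2Q = 65 + 1.5Q, which gives 124 = 3.5Q, so Q* = 35.4286 and P* = 189 - 2(35.4286) = 118.1429.
The supply curve's price intercept is 65, so PS = (1/2)(Q*)(P* - 65) = (1/2)(35.4286)(53.1429) = 941.3878.

941.39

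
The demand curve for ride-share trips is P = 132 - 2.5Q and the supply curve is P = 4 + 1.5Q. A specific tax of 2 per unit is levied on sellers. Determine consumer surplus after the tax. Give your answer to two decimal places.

1240.31

Pre-tax equilibrium: 132 - 2.5Q = 4 + 1.5Q gives Q* = 32, P* = 52.
With the tax, sellers need 2 more per unit: 132 - 2.5Q = 4 + 1.5Q + 2, so Q_t = 31.5. Buyers pay P_b = 53.25; sellers receive P_s = P_b - 2 = 51.25.
CS = (1/2)(Q_t)(132 - P_b) = (1/2)(31.5)(78.75) = 1240.3125.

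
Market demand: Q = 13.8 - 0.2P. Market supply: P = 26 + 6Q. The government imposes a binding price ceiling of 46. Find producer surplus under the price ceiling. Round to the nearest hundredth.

33.33

Rewriting demand in inverse form: P = 69 - 5Q.
Free-market equilibrium: 69 - 5Q = 26 + 6Q gives Q* = 3.9091, P* = 49.4545.
At the ceiling price 46, quantity supplied is (46 - 26)/6 = 3.3333; supply is the short side, so Q = 3.3333 trades at P = 46.
PS is the triangle above supply below 46: (1/2)(3.3333)(46 - 26) = 33.3333.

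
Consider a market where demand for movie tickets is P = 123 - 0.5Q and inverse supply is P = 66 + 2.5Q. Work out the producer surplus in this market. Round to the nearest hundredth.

Set 123 - 0.5Q = 66 + 2.5Q, which gives 57 = 3Q, so Q* = 19 and P* = 123 - 0.5(19) = 113.5.
PS is the area between P* and the supply curve from 0 to Q*: (1/2)(19)(47.5) = 451.25.

451.25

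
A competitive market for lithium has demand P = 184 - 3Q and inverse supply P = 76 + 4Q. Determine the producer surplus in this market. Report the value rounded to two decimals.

Equilibrium: 184 - 3Q = 76 + 4Q, so Q* = 15.4286 and P* = 137.7143.
PS is the area between P* and the supply curve from 0 to Q*: (1/2)(15.4286)(61.7143) = 476.0816.

476.08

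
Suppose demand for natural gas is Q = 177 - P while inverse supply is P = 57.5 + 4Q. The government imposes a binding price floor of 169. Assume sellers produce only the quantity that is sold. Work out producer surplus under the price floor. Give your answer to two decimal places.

764.00

Rewriting demand in inverse form: P = 177 - Q.
Without the control, 177 - Q = 57.5 + 4Q so Q* = 23.9 and P* = 153.1.
At the floor price 169, quantity demanded is (177 - 169)/1 = 8; demand is the short side, so Q = 8 trades at P = 169.
The supply price at Q = 8 is 89.5. PS is the trapezoid between 169 and supply over [0, 8]: (1/2)[(169 - 57.5) + (169 - 89.5)](8) = 764.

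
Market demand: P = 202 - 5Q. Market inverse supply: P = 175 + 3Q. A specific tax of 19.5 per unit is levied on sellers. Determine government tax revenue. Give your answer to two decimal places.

18.28

Without the tax, 202 - 5Q = 175 + 3Q so Q* = 3.375 and P* = 185.125.
With the tax, sellers need 19.5 more per unit: 202 - 5Q = 175 + 3Q + 19.5, so Q_t = 0.9375. Buyers pay P_b = 197.3125; sellers receive P_s = P_b - 19.5 = 177.8125.
Revenue is the tax times quantity traded: 19.5 x 0.9375 = 18.2812.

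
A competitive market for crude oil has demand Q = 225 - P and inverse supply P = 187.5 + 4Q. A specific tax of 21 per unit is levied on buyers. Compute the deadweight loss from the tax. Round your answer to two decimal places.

44.10

Rewriting demand in inverse form: P = 225 - Q.
Without the tax, 225 - Q = 187.5 + 4Q so Q* = 7.5 and P* = 217.5.
With the tax, buyers' net willingness to pay falls by 21: (225 - 21) - Q = 187.5 + 4Q, so Q_t = 3.3. Buyers pay P_b = 221.7; sellers receive P_s = P_b - 21 = 200.7.
The welfare triangle lost has base Q* - Q_t = 4.2 and height t = 21, so DWL = (1/2)(4.2)(21) = 44.1.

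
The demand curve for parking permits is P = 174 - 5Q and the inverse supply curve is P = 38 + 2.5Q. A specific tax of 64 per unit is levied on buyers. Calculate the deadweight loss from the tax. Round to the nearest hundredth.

273.07

Without the tax, 174 - 5Q = 38 + 2.5Q so Q* = 18.1333 and P* = 83.3333.
A tax on buyers shifts demand down by 64: (174 - 64) - 5Q = 38 + 2.5Q, so Q_t = 9.6. Buyers pay P_b = 126; sellers receive P_s = P_b - 64 = 62.
The welfare triangle lost has base Q* - Q_t = 8.5333 and height t = 64, so DWL = (1/2)(8.5333)(64) = 273.0667.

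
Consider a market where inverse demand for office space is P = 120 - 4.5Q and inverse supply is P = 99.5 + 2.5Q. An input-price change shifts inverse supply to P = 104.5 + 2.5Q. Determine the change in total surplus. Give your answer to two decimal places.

Initial equilibrium: Q_0 = 2.9286, P_0 = 106.8214; CS_0 = (1/2)(2.9286)(13.1786) = 19.2972, PS_0 = (1/2)(2.9286)(7.3214) = 10.7207.
New equilibrium: 120 - 4.5Q = 104.5 + 2.5Q gives Q_1 = 2.2143, P_1 = 110.0357; CS_1 = 11.0319, PS_1 = 6.1288.
Change in total surplus = (11.0319 + 6.1288) - (19.2972 + 10.7207) = -12.8571.

-12.86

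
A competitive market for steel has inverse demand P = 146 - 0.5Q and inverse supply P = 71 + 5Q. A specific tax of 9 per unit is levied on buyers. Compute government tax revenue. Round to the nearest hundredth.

Without the tax, 146 - 0.5Q = 71 + 5Q so Q* = 13.6364 and P* = 139.1818.
A tax on buyers shifts demand down by 9: (146 - 9) - 0.5Q = 71 + 5Q, so Q_t = 12. Buyers pay P_b = 140; sellers receive P_s = P_b - 9 = 131.
Revenue is the tax times quantity traded: 9 x 12 = 108.

108.00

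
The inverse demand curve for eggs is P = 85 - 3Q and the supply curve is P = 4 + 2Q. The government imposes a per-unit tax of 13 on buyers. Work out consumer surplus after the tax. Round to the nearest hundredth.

277.44

Without the tax, 85 - 3Q = 4 + 2Q so Q* = 16.2 and P* = 36.4.
With the tax, buyers' net willingness to pay falls by 13: (85 - 13) - 3Q = 4 + 2Q, so Q_t = 13.6. Buyers pay P_b = 44.2; sellers receive P_s = P_b - 13 = 31.2.
CS = (1/2)(Q_t)(85 - P_b) = (1/2)(13.6)(40.8) = 277.44.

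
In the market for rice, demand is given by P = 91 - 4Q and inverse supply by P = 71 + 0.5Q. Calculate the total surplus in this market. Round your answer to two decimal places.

44.44

Set 91 - 4Q = 71 + 0.5Q, which gives 20 = 4.5Q, so Q* = 4.4444 and P* = 91 - 4(4.4444) = 73.2222.
Total surplus is the full triangle between the curves from 0 to Q*: (1/2)(4.4444)(91 - 71) = 44.4444.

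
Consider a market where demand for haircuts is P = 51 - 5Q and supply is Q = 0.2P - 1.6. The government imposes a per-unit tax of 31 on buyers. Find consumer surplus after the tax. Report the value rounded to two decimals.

Rewriting supply in inverse form: P = 8 + 5Q.
Pre-tax equilibrium: 51 - 5Q = 8 + 5Q gives Q* = 4.3, P* = 29.5.
A tax on buyers shifts demand down by 31: (51 - 31) - 5Q = 8 + 5Q, so Q_t = 1.2. Buyers pay P_b = 45; sellers receive P_s = P_b - 31 = 14.
Consumer surplus is the triangle under demand above P_b: (1/2)(1.2)(51 - 45) = 3.6.

3.60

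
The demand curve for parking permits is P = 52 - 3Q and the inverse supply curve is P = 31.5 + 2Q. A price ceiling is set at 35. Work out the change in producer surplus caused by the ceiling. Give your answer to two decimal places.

Free-market equilibrium: 52 - 3Q = 31.5 + 2Q gives Q* = 4.1, P* = 39.7.
At P = 35, sellers supply (35 - 31.5)/2 = 1.75 while buyers want more, so the quantity traded is 1.75 at price 35.
PS goes from (1/2)(4.1)(8.2) = 16.81 to 3.0625 (computed as (35 - 31.5)(1.75) - (1/2)(2)(1.75)^2), a change of -13.7475.

-13.75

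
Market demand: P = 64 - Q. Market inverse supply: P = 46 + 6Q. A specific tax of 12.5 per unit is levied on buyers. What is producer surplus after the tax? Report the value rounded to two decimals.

1.85

Pre-tax equilibrium: 64 - Q = 46 + 6Q gives Q* = 2.5714, P* = 61.4286.
With the tax, buyers' net willingness to pay falls by 12.5: (64 - 12.5) - Q = 46 + 6Q, so Q_t = 0.7857. Buyers pay P_b = 63.2143; sellers receive P_s = P_b - 12.5 = 50.7143.
Producer surplus is the triangle above supply below P_s: (1/2)(0.7857)(50.7143 - 46) = 1.852.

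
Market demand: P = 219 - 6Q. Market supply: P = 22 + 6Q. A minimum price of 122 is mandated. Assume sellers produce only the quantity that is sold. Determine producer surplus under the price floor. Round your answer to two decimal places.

832.58

Without the control, 219 - 6Q = 22 + 6Q so Q* = 16.4167 and P* = 120.5.
At the floor price 122, quantity demanded is (219 - 122)/6 = 16.1667; demand is the short side, so Q = 16.1667 trades at P = 122.
The supply price at Q = 16.1667 is 119. PS is the trapezoid between 122 and supply over [0, 16.1667]: (1/2)[(122 - 22) + (122 - 119)](16.1667) = 832.5833.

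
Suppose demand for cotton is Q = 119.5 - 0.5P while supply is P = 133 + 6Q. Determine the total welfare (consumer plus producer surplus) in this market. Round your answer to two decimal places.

Rewriting demand in inverse form: P = 239 - 2Q.
Setting demand equal to supply, 106 = 8Q, so Q* = 13.25 and P* = 212.5.
Total surplus is the full triangle between the curves from 0 to Q*: (1/2)(13.25)(239 - 133) = 702.25.

702.25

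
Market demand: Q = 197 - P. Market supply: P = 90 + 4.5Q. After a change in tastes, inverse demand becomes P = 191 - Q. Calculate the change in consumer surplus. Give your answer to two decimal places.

Rewriting demand in inverse form: P = 197 - Q.
Initial equilibrium: Q_0 = 19.4545, P_0 = 177.5455; CS_0 = (1/2)(19.4545)(19.4545) = 189.2397, PS_0 = (1/2)(19.4545)(87.5455) = 851.5785.
New equilibrium: 191 - Q = 90 + 4.5Q gives Q_1 = 18.3636, P_1 = 172.6364; CS_1 = 168.6116, PS_1 = 758.7521.
Change in consumer surplus = 168.6116 - 189.2397 = -20.6281.

-20.63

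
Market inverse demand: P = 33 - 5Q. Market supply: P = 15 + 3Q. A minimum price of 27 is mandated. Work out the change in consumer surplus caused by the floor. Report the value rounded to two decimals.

-9.06

Without the control, 33 - 5Q = 15 + 3Q so Q* = 2.25 and P* = 21.75.
At P = 27, buyers demand (33 - 27)/5 = 1.2 while sellers would supply more, so the quantity traded is 1.2 at price 27.
CS goes from (1/2)(2.25)(11.25) = 12.6562 to 3.6 (computed as (33 - 27)(1.2) - (1/2)(5)(1.2)^2), a change of -9.0563.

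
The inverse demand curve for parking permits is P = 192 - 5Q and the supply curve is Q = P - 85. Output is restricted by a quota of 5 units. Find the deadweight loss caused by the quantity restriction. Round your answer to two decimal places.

Rewriting supply in inverse form: P = 85 + Q.
Without the quota, 192 - 5Q = 85 + Q gives Q* = 17.8333.
At Q = 5 the demand price is 192 - 5(5) = 167 and the supply price is 85 + (5) = 90.
Deadweight loss is the triangle between the curves from 5 to 17.8333: (1/2)(167 - 90)(17.8333 - 5) = 494.0833.

494.08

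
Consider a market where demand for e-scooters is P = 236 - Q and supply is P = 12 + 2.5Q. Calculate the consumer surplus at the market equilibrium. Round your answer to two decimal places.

Equilibrium: 236 - Q = 12 + 2.5Q, so Q* = 64 and P* = 172.
The demand choke price is 236, so CS = (1/2)(Q*)(236 - P*) = (1/2)(64)(64) = 2048.

2048.00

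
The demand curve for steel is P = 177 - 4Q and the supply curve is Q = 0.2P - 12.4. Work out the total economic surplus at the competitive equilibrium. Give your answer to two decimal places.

734.72

Rewriting supply in inverse form: P = 62 + 5Q.
Equilibrium: 177 - 4Q = 62 + 5Q, so Q* = 12.7778 and P* = 125.8889.
Total surplus is the full triangle between the curves from 0 to Q*: (1/2)(12.7778)(177 - 62) = 734.7222.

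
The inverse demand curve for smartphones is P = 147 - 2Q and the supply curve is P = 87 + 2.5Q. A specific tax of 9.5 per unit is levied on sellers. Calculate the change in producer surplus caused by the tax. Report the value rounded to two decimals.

-64.80

Without the tax, 147 - 2Q = 87 + 2.5Q so Q* = 13.3333 and P* = 120.3333.
With the tax, sellers need 9.5 more per unit: 147 - 2Q = 87 + 2.5Q + 9.5, so Q_t = 11.2222. Buyers pay P_b = 124.5556; sellers receive P_s = P_b - 9.5 = 115.0556.
Producers lose the trapezoid between P_s and P* out to Q_t plus the triangle from Q_t to Q*: change in PS = 157.4228 - 222.2222 = -64.7994.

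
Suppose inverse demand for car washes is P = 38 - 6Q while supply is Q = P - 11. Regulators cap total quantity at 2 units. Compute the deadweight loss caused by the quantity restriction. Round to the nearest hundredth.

Rewriting supply in inverse form: P = 11 + Q.
Without the quota, 38 - 6Q = 11 + Q gives Q* = 3.8571.
At Q = 2 the demand price is 38 - 6(2) = 26 and the supply price is 11 + (2) = 13.
DWL = (1/2)(gap between curves at 2) x (Q* - 2) = (1/2)(13)(1.8571) = 12.0714.

12.07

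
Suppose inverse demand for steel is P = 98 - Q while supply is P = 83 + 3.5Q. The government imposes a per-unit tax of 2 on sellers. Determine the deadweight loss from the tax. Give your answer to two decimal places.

Pre-tax equilibrium: 98 - Q = 83 + 3.5Q gives Q* = 3.3333, P* = 94.6667.
With the tax, sellers need 2 more per unit: 98 - Q = 83 + 3.5Q + 2, so Q_t = 2.8889. Buyers pay P_b = 95.1111; sellers receive P_s = P_b - 2 = 93.1111.
The welfare triangle lost has base Q* - Q_t = 0.4444 and height t = 2, so DWL = (1/2)(0.4444)(2) = 0.4444.

0.44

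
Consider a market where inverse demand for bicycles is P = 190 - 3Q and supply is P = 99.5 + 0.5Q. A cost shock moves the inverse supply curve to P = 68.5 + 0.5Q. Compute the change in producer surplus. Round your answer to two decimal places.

134.12

Initial equilibrium: Q_0 = 25.8571, P_0 = 112.4286; CS_0 = (1/2)(25.8571)(77.5714) = 1002.8878, PS_0 = (1/2)(25.8571)(12.9286) = 167.148.
New equilibrium: 190 - 3Q = 68.5 + 0.5Q gives Q_1 = 34.7143, P_1 = 85.8571; CS_1 = 1807.6224, PS_1 = 301.2704.
Change in producer surplus = 301.2704 - 167.148 = 134.1224.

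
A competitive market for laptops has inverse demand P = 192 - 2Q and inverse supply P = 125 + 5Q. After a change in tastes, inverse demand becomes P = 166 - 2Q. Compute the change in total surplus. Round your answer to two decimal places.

Initial equilibrium: Q_0 = 9.5714, P_0 = 172.8571; CS_0 = (1/2)(9.5714)(19.1429) = 91.6122, PS_0 = (1/2)(9.5714)(47.8571) = 229.0306.
New equilibrium: 166 - 2Q = 125 + 5Q gives Q_1 = 5.8571, P_1 = 154.2857; CS_1 = 34.3061, PS_1 = 85.7653.
Change in total surplus = (34.3061 + 85.7653) - (91.6122 + 229.0306) = -200.5714.

-200.57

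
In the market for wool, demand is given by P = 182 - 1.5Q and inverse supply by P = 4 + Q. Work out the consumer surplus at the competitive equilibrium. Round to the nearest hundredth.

Equilibrium: 182 - 1.5Q = 4 + Q, so Q* = 71.2 and P* = 75.2.
Consumer surplus is the triangle under demand above P*: (1/2)(71.2)(182 - 75.2) = (1/2)(71.2)(106.8) = 3802.08.

3802.08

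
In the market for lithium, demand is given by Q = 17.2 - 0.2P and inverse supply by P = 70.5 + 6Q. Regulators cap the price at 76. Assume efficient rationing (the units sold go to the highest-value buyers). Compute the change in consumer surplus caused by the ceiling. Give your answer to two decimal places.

2.10

Rewriting demand in inverse form: P = 86 - 5Q.
Free-market equilibrium: 86 - 5Q = 70.5 + 6Q gives Q* = 1.4091, P* = 78.9545.
At P = 76, sellers supply (76 - 70.5)/6 = 0.9167 while buyers want more, so the quantity traded is 0.9167 at price 76.
CS goes from (1/2)(1.4091)(7.0455) = 4.9638 to 7.066 (computed as (86 - 76)(0.9167) - (1/2)(5)(0.9167)^2), a change of 2.1021.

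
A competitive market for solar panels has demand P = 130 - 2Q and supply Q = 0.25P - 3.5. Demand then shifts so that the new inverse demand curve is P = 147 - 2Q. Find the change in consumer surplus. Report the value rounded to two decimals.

Rewriting supply in inverse form: P = 14 + 4Q.
Initial equilibrium: Q_0 = 19.3333, P_0 = 91.3333; CS_0 = (1/2)(19.3333)(38.6667) = 373.7778, PS_0 = (1/2)(19.3333)(77.3333) = 747.5556.
New equilibrium: 147 - 2Q = 14 + 4Q gives Q_1 = 22.1667, P_1 = 102.6667; CS_1 = 491.3611, PS_1 = 982.7222.
Change in consumer surplus = 491.3611 - 373.7778 = 117.5833.

117.58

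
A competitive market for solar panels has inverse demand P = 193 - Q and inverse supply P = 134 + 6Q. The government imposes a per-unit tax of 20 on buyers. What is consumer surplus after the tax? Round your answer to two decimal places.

15.52

Pre-tax equilibrium: 193 - Q = 134 + 6Q gives Q* = 8.4286, P* = 184.5714.
A tax on buyers shifts demand down by 20: (193 - 20) - Q = 134 + 6Q, so Q_t = 5.5714. Buyers pay P_b = 187.4286; sellers receive P_s = P_b - 20 = 167.4286.
CS = (1/2)(Q_t)(193 - P_b) = (1/2)(5.5714)(5.5714) = 15.5204.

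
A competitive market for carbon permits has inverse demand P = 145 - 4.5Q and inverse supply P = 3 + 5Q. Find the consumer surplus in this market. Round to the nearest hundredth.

Set 145 - 4.5Q = 3 + 5Q, which gives 142 = 9.5Q, so Q* = 14.9474 and P* = 145 - 4.5(14.9474) = 77.7368.
The demand choke price is 145, so CS = (1/2)(Q*)(145 - P*) = (1/2)(14.9474)(67.2632) = 502.7036.

502.70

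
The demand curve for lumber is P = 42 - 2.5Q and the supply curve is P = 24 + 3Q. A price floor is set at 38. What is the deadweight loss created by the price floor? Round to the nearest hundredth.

7.69

Without the control, 42 - 2.5Q = 24 + 3Q so Q* = 3.2727 and P* = 33.8182.
At P = 38, buyers demand (42 - 38)/2.5 = 1.6 while sellers would supply more, so the quantity traded is 1.6 at price 38.
At Q = 1.6 the demand price is 38 and the supply price is 28.8. Deadweight loss is the triangle between the curves from 1.6 to 3.2727: (1/2)(38 - 28.8)(3.2727 - 1.6) = 7.6945.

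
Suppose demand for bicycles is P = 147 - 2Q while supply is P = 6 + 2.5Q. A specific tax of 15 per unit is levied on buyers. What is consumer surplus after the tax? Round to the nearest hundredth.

Pre-tax equilibrium: 147 - 2Q = 6 + 2.5Q gives Q* = 31.3333, P* = 84.3333.
With the tax, buyers' net willingness to pay falls by 15: (147 - 15) - 2Q = 6 + 2.5Q, so Q_t = 28. Buyers pay P_b = 91; sellers receive P_s = P_b - 15 = 76.
Consumer surplus is the triangle under demand above P_b: (1/2)(28)(147 - 91) = 784.

784.00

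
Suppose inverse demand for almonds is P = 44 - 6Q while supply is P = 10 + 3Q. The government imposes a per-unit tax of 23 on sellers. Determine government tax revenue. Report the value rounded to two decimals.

Without the tax, 44 - 6Q = 10 + 3Q so Q* = 3.7778 and P* = 21.3333.
With the tax, sellers need 23 more per unit: 44 - 6Q = 10 + 3Q + 23, so Q_t = 1.2222. Buyers pay P_b = 36.6667; sellers receive P_s = P_b - 23 = 13.6667.
Revenue is the tax times quantity traded: 23 x 1.2222 = 28.1111.

28.11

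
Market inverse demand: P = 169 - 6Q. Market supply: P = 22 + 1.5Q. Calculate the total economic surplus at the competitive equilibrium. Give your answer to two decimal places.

Set 169 - 6Q = 22 + 1.5Q, which gives 147 = 7.5Q, so Q* = 19.6 and P* = 169 - 6(19.6) = 51.4.
Total surplus is the full triangle between the curves from 0 to Q*: (1/2)(19.6)(169 - 22) = 1440.6.

1440.60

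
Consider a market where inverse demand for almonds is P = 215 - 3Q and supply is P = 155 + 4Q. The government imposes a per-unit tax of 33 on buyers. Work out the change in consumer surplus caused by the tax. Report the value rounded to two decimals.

-87.89

Without the tax, 215 - 3Q = 155 + 4Q so Q* = 8.5714 and P* = 189.2857.
With the tax, buyers' net willingness to pay falls by 33: (215 - 33) - 3Q = 155 + 4Q, so Q_t = 3.8571. Buyers pay P_b = 203.4286; sellers receive P_s = P_b - 33 = 170.4286.
CS falls from (1/2)(8.5714)(25.7143) = 110.2041 to (1/2)(3.8571)(11.5714) = 22.3163, a change of -87.8878.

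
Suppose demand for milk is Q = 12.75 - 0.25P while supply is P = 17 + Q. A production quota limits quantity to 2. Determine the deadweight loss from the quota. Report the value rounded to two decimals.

57.60

Rewriting demand in inverse form: P = 51 - 4Q.
Unrestricted equilibrium: Q* = (51 - 17)/(4 + 1) = 6.8.
At Q = 2 the demand price is 51 - 4(2) = 43 and the supply price is 17 + (2) = 19.
Deadweight loss is the triangle between the curves from 2 to 6.8: (1/2)(43 - 19)(6.8 - 2) = 57.6.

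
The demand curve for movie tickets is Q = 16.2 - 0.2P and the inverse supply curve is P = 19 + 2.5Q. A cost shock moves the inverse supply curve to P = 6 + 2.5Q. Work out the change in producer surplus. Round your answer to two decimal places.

39.58

Rewriting demand in inverse form: P = 81 - 5Q.
Initial equilibrium: Q_0 = 8.2667, P_0 = 39.6667; CS_0 = (1/2)(8.2667)(41.3333) = 170.8444, PS_0 = (1/2)(8.2667)(20.6667) = 85.4222.
New equilibrium: 81 - 5Q = 6 + 2.5Q gives Q_1 = 10, P_1 = 31; CS_1 = 250, PS_1 = 125.
Change in producer surplus = 125 - 85.4222 = 39.5778.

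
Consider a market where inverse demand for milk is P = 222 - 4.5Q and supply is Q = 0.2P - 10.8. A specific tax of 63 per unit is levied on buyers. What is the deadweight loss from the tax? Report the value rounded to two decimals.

208.89

Rewriting supply in inverse form: P = 54 + 5Q.
Pre-tax equilibrium: 222 - 4.5Q = 54 + 5Q gives Q* = 17.6842, P* = 142.4211.
A tax on buyers shifts demand down by 63: (222 - 63) - 4.5Q = 54 + 5Q, so Q_t = 11.0526. Buyers pay P_b = 172.2632; sellers receive P_s = P_b - 63 = 109.2632.
Deadweight loss is the triangle between the curves from Q_t to Q*: (1/2)(17.6842 - 11.0526)(63) = 208.8947.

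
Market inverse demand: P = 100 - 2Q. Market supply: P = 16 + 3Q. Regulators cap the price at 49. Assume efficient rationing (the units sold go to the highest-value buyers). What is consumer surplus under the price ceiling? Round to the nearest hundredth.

440.00

Free-market equilibrium: 100 - 2Q = 16 + 3Q gives Q* = 16.8, P* = 66.4.
At the ceiling price 49, quantity supplied is (49 - 16)/3 = 11; supply is the short side, so Q = 11 trades at P = 49.
The demand price at Q = 11 is 78. CS is the trapezoid between demand and 49 over [0, 11]: (1/2)[(100 - 49) + (78 - 49)](11) = 440.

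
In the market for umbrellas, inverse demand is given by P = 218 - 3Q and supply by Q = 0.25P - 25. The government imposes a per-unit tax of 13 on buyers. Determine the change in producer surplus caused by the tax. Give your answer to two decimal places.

Rewriting supply in inverse form: P = 100 + 4Q.
Pre-tax equilibrium: 218 - 3Q = 100 + 4Q gives Q* = 16.8571, P* = 167.4286.
With the tax, buyers' net willingness to pay falls by 13: (218 - 13) - 3Q = 100 + 4Q, so Q_t = 15. Buyers pay P_b = 173; sellers receive P_s = P_b - 13 = 160.
PS falls from (1/2)(16.8571)(67.4286) = 568.3265 to (1/2)(15)(60) = 450, a change of -118.3265.

-118.33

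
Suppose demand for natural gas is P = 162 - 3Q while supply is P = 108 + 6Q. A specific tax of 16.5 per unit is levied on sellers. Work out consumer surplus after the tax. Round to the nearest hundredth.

Without the tax, 162 - 3Q = 108 + 6Q so Q* = 6 and P* = 144.
With the tax, sellers need 16.5 more per unit: 162 - 3Q = 108 + 6Q + 16.5, so Q_t = 4.1667. Buyers pay P_b = 149.5; sellers receive P_s = P_b - 16.5 = 133.
CS = (1/2)(Q_t)(162 - P_b) = (1/2)(4.1667)(12.5) = 26.0417.

26.04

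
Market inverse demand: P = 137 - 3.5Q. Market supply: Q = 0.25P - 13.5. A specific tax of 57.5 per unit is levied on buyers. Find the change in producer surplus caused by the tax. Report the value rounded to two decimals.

Rewriting supply in inverse form: P = 54 + 4Q.
Pre-tax equilibrium: 137 - 3.5Q = 54 + 4Q gives Q* = 11.0667, P* = 98.2667.
With the tax, buyers' net willingness to pay falls by 57.5: (137 - 57.5) - 3.5Q = 54 + 4Q, so Q_t = 3.4. Buyers pay P_b = 125.1; sellers receive P_s = P_b - 57.5 = 67.6.
PS falls from (1/2)(11.0667)(44.2667) = 244.9422 to (1/2)(3.4)(13.6) = 23.12, a change of -221.8222.

-221.82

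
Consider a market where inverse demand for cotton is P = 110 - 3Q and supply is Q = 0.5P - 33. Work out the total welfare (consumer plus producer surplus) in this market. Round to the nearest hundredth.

Rewriting supply in inverse form: P = 66 + 2Q.
Set 110 - 3Q = 66 + 2Q, which gives 44 = 5Q, so Q* = 8.8 and P* = 110 - 3(8.8) = 83.6.
CS = (1/2)(8.8)(26.4) = 116.16 and PS = (1/2)(8.8)(17.6) = 77.44, so total surplus = 193.6.

193.60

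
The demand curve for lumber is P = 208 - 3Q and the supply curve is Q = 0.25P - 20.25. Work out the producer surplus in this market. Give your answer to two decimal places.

Rewriting supply in inverse form: P = 81 + 4Q.
Setting demand equal to supply, 127 = 7Q, so Q* = 18.1429 and P* = 153.5714.
The supply curve's price intercept is 81, so PS = (1/2)(Q*)(P* - 81) = (1/2)(18.1429)(72.5714) = 658.3265.

658.33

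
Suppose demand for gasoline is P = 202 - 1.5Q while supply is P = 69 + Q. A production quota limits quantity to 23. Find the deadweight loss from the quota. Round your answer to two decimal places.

Unrestricted equilibrium: Q* = (202 - 69)/(1.5 + 1) = 53.2.
At Q = 23 the demand price is 202 - 1.5(23) = 167.5 and the supply price is 69 + (23) = 92.
Deadweight loss is the triangle between the curves from 23 to 53.2: (1/2)(167.5 - 92)(53.2 - 23) = 1140.05.

1140.05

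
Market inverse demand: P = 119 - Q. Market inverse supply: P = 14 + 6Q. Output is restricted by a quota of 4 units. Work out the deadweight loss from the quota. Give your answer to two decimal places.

Unrestricted equilibrium: Q* = (119 - 14)/(1 + 6) = 15.
At Q = 4 the demand price is 119 - (4) = 115 and the supply price is 14 + 6(4) = 38.
DWL = (1/2)(gap between curves at 4) x (Q* - 4) = (1/2)(77)(11) = 423.5.

423.50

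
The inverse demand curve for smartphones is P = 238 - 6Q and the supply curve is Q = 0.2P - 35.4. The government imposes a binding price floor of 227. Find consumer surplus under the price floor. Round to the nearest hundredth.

Rewriting supply in inverse form: P = 177 + 5Q.
Without the control, 238 - 6Q = 177 + 5Q so Q* = 5.5455 and P* = 204.7273.
At P = 227, buyers demand (238 - 227)/6 = 1.8333 while sellers would supply more, so the quantity traded is 1.8333 at price 227.
CS is the triangle under demand above 227: (1/2)(1.8333)(238 - 227) = 10.0833.

10.08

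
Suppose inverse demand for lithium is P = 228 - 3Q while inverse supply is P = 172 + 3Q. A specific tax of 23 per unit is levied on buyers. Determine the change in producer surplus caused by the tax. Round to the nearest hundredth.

Without the tax, 228 - 3Q = 172 + 3Q so Q* = 9.3333 and P* = 200.
With the tax, buyers' net willingness to pay falls by 23: (228 - 23) - 3Q = 172 + 3Q, so Q_t = 5.5. Buyers pay P_b = 211.5; sellers receive P_s = P_b - 23 = 188.5.
Producers lose the trapezoid between P_s and P* out to Q_t plus the triangle from Q_t to Q*: change in PS = 45.375 - 130.6667 = -85.2917.

-85.29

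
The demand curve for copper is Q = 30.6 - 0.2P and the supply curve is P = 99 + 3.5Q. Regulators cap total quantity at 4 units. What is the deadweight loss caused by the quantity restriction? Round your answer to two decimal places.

Rewriting demand in inverse form: P = 153 - 5Q.
Unrestricted equilibrium: Q* = (153 - 99)/(5 + 3.5) = 6.3529.
At Q = 4 the demand price is 153 - 5(4) = 133 and the supply price is 99 + 3.5(4) = 113.
DWL = (1/2)(gap between curves at 4) x (Q* - 4) = (1/2)(20)(2.3529) = 23.5294.

23.53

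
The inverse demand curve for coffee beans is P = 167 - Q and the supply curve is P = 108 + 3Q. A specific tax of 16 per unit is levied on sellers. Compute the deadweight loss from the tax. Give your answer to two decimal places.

32.00

Pre-tax equilibrium: 167 - Q = 108 + 3Q gives Q* = 14.75, P* = 152.25.
With the tax, sellers need 16 more per unit: 167 - Q = 108 + 3Q + 16, so Q_t = 10.75. Buyers pay P_b = 156.25; sellers receive P_s = P_b - 16 = 140.25.
The welfare triangle lost has base Q* - Q_t = 4 and height t = 16, so DWL = (1/2)(4)(16) = 32.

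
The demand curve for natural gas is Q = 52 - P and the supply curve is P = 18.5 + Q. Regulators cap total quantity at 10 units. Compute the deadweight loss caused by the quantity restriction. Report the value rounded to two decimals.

45.56

Rewriting demand in inverse form: P = 52 - Q.
Unrestricted equilibrium: Q* = (52 - 18.5)/(1 + 1) = 16.75.
At Q = 10 the demand price is 52 - (10) = 42 and the supply price is 18.5 + (10) = 28.5.
DWL = (1/2)(gap between curves at 10) x (Q* - 10) = (1/2)(13.5)(6.75) = 45.5625.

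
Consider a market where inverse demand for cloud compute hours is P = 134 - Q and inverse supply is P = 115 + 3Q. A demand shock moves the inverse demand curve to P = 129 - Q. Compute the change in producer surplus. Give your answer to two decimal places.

-15.47

Initial equilibrium: Q_0 = 4.75, P_0 = 129.25; CS_0 = (1/2)(4.75)(4.75) = 11.2812, PS_0 = (1/2)(4.75)(14.25) = 33.8438.
New equilibrium: 129 - Q = 115 + 3Q gives Q_1 = 3.5, P_1 = 125.5; CS_1 = 6.125, PS_1 = 18.375.
Change in producer surplus = 18.375 - 33.8438 = -15.4688.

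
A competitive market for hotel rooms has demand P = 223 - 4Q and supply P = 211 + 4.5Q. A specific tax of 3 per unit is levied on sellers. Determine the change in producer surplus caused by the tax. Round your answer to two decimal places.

-1.96

Pre-tax equilibrium: 223 - 4Q = 211 + 4.5Q gives Q* = 1.4118, P* = 217.3529.
A tax on sellers shifts supply up by 3: 223 - 4Q = 211 + 4.5Q + 3, so Q_t = 1.0588. Buyers pay P_b = 218.7647; sellers receive P_s = P_b - 3 = 215.7647.
PS falls from (1/2)(1.4118)(6.3529) = 4.4844 to (1/2)(1.0588)(4.7647) = 2.5225, a change of -1.9619.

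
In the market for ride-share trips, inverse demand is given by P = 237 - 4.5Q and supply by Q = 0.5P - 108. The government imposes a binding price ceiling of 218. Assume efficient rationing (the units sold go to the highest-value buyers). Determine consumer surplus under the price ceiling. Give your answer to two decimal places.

Rewriting supply in inverse form: P = 216 + 2Q.
Without the control, 237 - 4.5Q = 216 + 2Q so Q* = 3.2308 and P* = 222.4615.
At P = 218, sellers supply (218 - 216)/2 = 1 while buyers want more, so the quantity traded is 1 at price 218.
The demand price at Q = 1 is 232.5. CS is the trapezoid between demand and 218 over [0, 1]: (1/2)[(237 - 218) + (232.5 - 218)](1) = 16.75.

16.75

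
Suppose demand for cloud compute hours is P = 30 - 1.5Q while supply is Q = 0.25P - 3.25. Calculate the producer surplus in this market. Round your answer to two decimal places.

19.11

Rewriting supply in inverse form: P = 13 + 4Q.
Equilibrium: 30 - 1.5Q = 13 + 4Q, so Q* = 3.0909 and P* = 25.3636.
The supply curve's price intercept is 13, so PS = (1/2)(Q*)(P* - 13) = (1/2)(3.0909)(12.3636) = 19.1074.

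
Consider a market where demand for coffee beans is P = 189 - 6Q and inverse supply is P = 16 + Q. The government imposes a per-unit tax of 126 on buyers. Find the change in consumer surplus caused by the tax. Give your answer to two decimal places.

-1697.14

Without the tax, 189 - 6Q = 16 + Q so Q* = 24.7143 and P* = 40.7143.
A tax on buyers shifts demand down by 126: (189 - 126) - 6Q = 16 + Q, so Q_t = 6.7143. Buyers pay P_b = 148.7143; sellers receive P_s = P_b - 126 = 22.7143.
CS falls from (1/2)(24.7143)(148.2857) = 1832.3878 to (1/2)(6.7143)(40.2857) = 135.2449, a change of -1697.1429.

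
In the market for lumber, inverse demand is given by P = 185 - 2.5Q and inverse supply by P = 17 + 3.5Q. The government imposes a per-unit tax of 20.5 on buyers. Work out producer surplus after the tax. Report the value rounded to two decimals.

1057.60

Pre-tax equilibrium: 185 - 2.5Q = 17 + 3.5Q gives Q* = 28, P* = 115.
A tax on buyers shifts demand down by 20.5: (185 - 20.5) - 2.5Q = 17 + 3.5Q, so Q_t = 24.5833. Buyers pay P_b = 123.5417; sellers receive P_s = P_b - 20.5 = 103.0417.
PS = (1/2)(Q_t)(P_s - 17) = (1/2)(24.5833)(86.0417) = 1057.5955.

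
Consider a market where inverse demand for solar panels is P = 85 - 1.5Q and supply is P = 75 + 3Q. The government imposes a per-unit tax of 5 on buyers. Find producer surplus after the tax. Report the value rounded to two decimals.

1.85

Without the tax, 85 - 1.5Q = 75 + 3Q so Q* = 2.2222 and P* = 81.6667.
With the tax, buyers' net willingness to pay falls by 5: (85 - 5) - 1.5Q = 75 + 3Q, so Q_t = 1.1111. Buyers pay P_b = 83.3333; sellers receive P_s = P_b - 5 = 78.3333.
Producer surplus is the triangle above supply below P_s: (1/2)(1.1111)(78.3333 - 75) = 1.8519.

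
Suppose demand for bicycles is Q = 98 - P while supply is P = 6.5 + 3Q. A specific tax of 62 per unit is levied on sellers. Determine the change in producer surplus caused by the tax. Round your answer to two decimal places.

-703.31

Rewriting demand in inverse form: P = 98 - Q.
Without the tax, 98 - Q = 6.5 + 3Q so Q* = 22.875 and P* = 75.125.
A tax on sellers shifts supply up by 62: 98 - Q = 6.5 + 3Q + 62, so Q_t = 7.375. Buyers pay P_b = 90.625; sellers receive P_s = P_b - 62 = 28.625.
PS falls from (1/2)(22.875)(68.625) = 784.8984 to (1/2)(7.375)(22.125) = 81.5859, a change of -703.3125.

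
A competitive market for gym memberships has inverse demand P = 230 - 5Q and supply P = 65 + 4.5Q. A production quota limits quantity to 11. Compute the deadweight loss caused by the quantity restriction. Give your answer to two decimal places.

Without the quota, 230 - 5Q = 65 + 4.5Q gives Q* = 17.3684.
At Q = 11 the demand price is 230 - 5(11) = 175 and the supply price is 65 + 4.5(11) = 114.5.
DWL = (1/2)(gap between curves at 11) x (Q* - 11) = (1/2)(60.5)(6.3684) = 192.6447.

192.64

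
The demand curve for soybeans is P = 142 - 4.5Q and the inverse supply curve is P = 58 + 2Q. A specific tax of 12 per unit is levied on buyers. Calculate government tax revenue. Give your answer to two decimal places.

132.92

Pre-tax equilibrium: 142 - 4.5Q = 58 + 2Q gives Q* = 12.9231, P* = 83.8462.
A tax on buyers shifts demand down by 12: (142 - 12) - 4.5Q = 58 + 2Q, so Q_t = 11.0769. Buyers pay P_b = 92.1538; sellers receive P_s = P_b - 12 = 80.1538.
Tax revenue = t x Q_t = 12 x 11.0769 = 132.9231.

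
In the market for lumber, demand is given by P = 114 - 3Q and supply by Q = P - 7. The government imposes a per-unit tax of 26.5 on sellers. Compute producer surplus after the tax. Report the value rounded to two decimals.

202.51

Rewriting supply in inverse form: P = 7 + Q.
Without the tax, 114 - 3Q = 7 + Q so Q* = 26.75 and P* = 33.75.
A tax on sellers shifts supply up by 26.5: 114 - 3Q = 7 + Q + 26.5, so Q_t = 20.125. Buyers pay P_b = 53.625; sellers receive P_s = P_b - 26.5 = 27.125.
Producer surplus is the triangle above supply below P_s: (1/2)(20.125)(27.125 - 7) = 202.5078.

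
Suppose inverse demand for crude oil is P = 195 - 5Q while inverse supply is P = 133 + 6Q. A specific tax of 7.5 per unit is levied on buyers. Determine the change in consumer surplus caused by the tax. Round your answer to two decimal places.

-18.05

Pre-tax equilibrium: 195 - 5Q = 133 + 6Q gives Q* = 5.6364, P* = 166.8182.
With the tax, buyers' net willingness to pay falls by 7.5: (195 - 7.5) - 5Q = 133 + 6Q, so Q_t = 4.9545. Buyers pay P_b = 170.2273; sellers receive P_s = P_b - 7.5 = 162.7273.
CS falls from (1/2)(5.6364)(28.1818) = 79.4215 to (1/2)(4.9545)(24.7727) = 61.3688, a change of -18.0527.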